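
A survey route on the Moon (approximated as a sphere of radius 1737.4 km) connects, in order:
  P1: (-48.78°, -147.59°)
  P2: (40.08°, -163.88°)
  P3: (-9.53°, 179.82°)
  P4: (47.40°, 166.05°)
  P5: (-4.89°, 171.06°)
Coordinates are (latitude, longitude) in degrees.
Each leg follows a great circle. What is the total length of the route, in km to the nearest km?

7659 km

Leg P1→P2: central angle 1.5711 rad, distance 2729.7 km.
Leg P2→P3: central angle 0.9050 rad, distance 1572.4 km.
Leg P3→P4: central angle 1.0163 rad, distance 1765.8 km.
Leg P4→P5: central angle 0.9159 rad, distance 1591.3 km.
Total: 2729.7 + 1572.4 + 1765.8 + 1591.3 ≈ 7659 km.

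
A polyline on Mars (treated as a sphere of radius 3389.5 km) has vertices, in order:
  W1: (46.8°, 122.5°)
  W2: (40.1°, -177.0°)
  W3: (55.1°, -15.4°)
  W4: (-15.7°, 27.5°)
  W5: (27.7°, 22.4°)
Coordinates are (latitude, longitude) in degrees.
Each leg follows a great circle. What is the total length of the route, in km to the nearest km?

Leg W1→W2: central angle 0.7563 rad, distance 2563.4 km.
Leg W2→W3: central angle 1.4575 rad, distance 4940.4 km.
Leg W3→W4: central angle 1.3882 rad, distance 4705.4 km.
Leg W4→W5: central angle 0.7624 rad, distance 2584.1 km.
Total: 2563.4 + 4940.4 + 4705.4 + 2584.1 ≈ 14793 km.

14793 km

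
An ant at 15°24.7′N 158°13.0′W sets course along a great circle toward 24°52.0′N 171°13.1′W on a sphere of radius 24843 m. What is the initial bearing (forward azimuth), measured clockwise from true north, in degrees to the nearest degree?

310°

With φ₁ = 0.2690, φ₂ = 0.4340, Δλ = -0.2269 rad, the forward-azimuth formula gives
θ = atan2( sin Δλ cos φ₂ , cos φ₁ sin φ₂ − sin φ₁ cos φ₂ cos Δλ ) = atan2(-0.2041, 0.1705) = -50.14°.
Adding 360° brings this into [0°, 360°): 310°.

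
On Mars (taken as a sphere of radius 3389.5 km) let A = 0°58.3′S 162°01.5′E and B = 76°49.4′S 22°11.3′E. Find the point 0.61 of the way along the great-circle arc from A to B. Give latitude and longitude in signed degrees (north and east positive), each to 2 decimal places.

Central angle δ = 1.7291 rad. Interpolating on the sphere with fraction f = 0.61:
P = [sin((1−f)δ)·A + sin(fδ)·B] / sin δ = 0.6323·A + 0.8808·B in Cartesian coordinates,
giving P = (-0.4154, 0.2709, -0.8683), i.e. latitude -60.27°, longitude 146.89°.

-60.27°, 146.89°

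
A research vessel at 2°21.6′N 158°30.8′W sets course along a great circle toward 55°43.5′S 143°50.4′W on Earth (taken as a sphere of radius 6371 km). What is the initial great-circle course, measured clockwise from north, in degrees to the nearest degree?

170°

Δλ = 14.673° = 0.2561 rad.
y = sin Δλ · cos φ₂ = (0.2533)(0.5632) = 0.1427
x = cos φ₁ sin φ₂ − sin φ₁ cos φ₂ cos Δλ = (0.9992)(-0.8263) − (0.0412)(0.5632)(0.9674) = -0.8481
θ = atan2(y, x) = 170.45°, so the bearing is 170°.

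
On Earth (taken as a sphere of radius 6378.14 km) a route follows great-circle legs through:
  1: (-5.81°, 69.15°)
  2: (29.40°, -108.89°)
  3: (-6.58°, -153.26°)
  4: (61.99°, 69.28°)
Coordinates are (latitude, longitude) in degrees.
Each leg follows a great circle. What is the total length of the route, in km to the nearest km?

36572 km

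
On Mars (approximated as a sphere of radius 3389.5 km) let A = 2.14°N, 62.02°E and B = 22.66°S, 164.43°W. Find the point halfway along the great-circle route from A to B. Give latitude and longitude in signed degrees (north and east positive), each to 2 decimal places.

-24.56°, 123.50°

Central angle δ = 2.2780 rad. Interpolating on the sphere with fraction f = 0.5:
P = [sin((1−f)δ)·A + sin(fδ)·B] / sin δ = 1.1948·A + 1.1948·B in Cartesian coordinates,
giving P = (-0.5019, 0.7585, -0.4157), i.e. latitude -24.56°, longitude 123.50°.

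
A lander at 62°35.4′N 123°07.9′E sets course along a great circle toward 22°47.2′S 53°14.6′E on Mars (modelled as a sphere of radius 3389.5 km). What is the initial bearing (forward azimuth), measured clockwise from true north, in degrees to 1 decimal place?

242.0°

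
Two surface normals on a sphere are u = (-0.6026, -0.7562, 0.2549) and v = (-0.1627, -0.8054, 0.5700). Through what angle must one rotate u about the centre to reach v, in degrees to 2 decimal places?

u·v = 0.8524; |u| = 1.0000, |v| = 1.0000.
cos θ = (u·v)/(|u||v|) = 0.8524, so θ = 31.53°.

31.53°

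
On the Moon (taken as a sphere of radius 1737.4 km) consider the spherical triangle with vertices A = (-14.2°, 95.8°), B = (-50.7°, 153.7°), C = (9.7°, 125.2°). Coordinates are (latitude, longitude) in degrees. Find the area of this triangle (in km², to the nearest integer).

1146073 km²

Side lengths (central angles): a = 1.1392, b = 0.6580, c = 1.0285 rad; semiperimeter s = 1.4129.
By l'Huilier's theorem, tan(E/4) = √[tan(s/2) tan((s−a)/2) tan((s−b)/2) tan((s−c)/2)], giving spherical excess E = 0.3797 rad.
Area = E·R² = 0.3797 × (1737.4)² ≈ 1146073 km².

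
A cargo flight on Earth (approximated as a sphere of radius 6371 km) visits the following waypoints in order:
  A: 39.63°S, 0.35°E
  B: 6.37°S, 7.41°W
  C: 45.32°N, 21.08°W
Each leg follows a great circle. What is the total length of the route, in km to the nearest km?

9686 km

Leg A→B: central angle 0.5932 rad, distance 3779.0 km.
Leg B→C: central angle 0.9271 rad, distance 5906.8 km.
Total: 3779.0 + 5906.8 ≈ 9686 km.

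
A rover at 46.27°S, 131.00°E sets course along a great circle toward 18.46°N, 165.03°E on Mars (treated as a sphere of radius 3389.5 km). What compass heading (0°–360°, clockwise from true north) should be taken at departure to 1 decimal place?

34.0°

With φ₁ = -0.8076, φ₂ = 0.3222, Δλ = 0.5939 rad, the forward-azimuth formula gives
θ = atan2( sin Δλ cos φ₂ , cos φ₁ sin φ₂ − sin φ₁ cos φ₂ cos Δλ ) = atan2(0.5308, 0.7869) = 34.00°.
So the initial bearing is 34.0°.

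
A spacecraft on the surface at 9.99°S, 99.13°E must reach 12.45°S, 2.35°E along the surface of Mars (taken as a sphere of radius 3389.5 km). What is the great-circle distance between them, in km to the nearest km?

5583 km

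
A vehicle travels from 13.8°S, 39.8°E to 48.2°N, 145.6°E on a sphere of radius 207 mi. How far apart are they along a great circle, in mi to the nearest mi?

400 mi

With latitudes φ₁ = -13.800°, φ₂ = 48.200° and longitude difference Δλ = 105.800°:
cos c = sin φ₁ sin φ₂ + cos φ₁ cos φ₂ cos Δλ = (-0.2385)(0.7455) + (0.9711)(0.6665)(-0.2723) = -0.35407,
so c = arccos(-0.35407) = 1.93271 rad.
Distance = R·c = 207 × 1.9327 ≈ 400 mi.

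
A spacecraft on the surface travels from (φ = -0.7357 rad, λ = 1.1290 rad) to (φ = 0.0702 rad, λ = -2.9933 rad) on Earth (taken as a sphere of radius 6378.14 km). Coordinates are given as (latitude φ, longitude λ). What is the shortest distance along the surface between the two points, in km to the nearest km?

In radians: φ₁ = -0.7357, φ₂ = 0.0702, Δλ = 123.810° = 2.1609 rad.
cos c = sin φ₁ sin φ₂ + cos φ₁ cos φ₂ cos Δλ = (-0.6711)(0.0701) + (0.7414)(0.9975)(-0.5564) = -0.45858,
so c = arccos(-0.45858) = 2.04719 rad.
Distance = R·c = 6378.14 × 2.0472 ≈ 13057 km.

13057 km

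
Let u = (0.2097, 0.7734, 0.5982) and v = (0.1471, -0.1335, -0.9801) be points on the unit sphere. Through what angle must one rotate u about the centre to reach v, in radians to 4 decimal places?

2.2899 rad

u·v = -0.6587; |u| = 1.0000, |v| = 1.0000.
cos θ = (u·v)/(|u||v|) = -0.6587, so θ = 2.2899 rad.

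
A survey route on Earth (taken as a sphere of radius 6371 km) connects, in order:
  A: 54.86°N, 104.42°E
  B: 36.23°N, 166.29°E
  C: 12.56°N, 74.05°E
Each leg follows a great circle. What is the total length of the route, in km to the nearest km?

Leg A→B: central angle 0.7923 rad, distance 5047.7 km.
Leg B→C: central angle 1.4729 rad, distance 9383.8 km.
Total: 5047.7 + 9383.8 ≈ 14431 km.

14431 km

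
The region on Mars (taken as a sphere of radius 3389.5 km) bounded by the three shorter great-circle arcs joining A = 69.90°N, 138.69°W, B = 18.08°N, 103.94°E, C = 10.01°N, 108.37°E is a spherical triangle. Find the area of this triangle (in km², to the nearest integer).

1213760 km²

Side lengths (central angles): a = 0.1595, b = 1.5395, c = 1.4291 rad; semiperimeter s = 1.5640.
By l'Huilier's theorem, tan(E/4) = √[tan(s/2) tan((s−a)/2) tan((s−b)/2) tan((s−c)/2)], giving spherical excess E = 0.1056 rad.
Area = E·R² = 0.1056 × (3389.5)² ≈ 1213760 km².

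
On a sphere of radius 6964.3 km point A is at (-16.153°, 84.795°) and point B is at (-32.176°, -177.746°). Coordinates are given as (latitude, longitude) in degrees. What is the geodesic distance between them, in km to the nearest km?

10643 km

With latitudes φ₁ = -16.153°, φ₂ = -32.176° and longitude difference Δλ = 97.459°:
cos c = sin φ₁ sin φ₂ + cos φ₁ cos φ₂ cos Δλ = (-0.2782)(-0.5325) + (0.9605)(0.8464)(-0.1298) = 0.04261,
so c = arccos(0.04261) = 1.52818 rad.
Distance = R·c = 6964.3 × 1.5282 ≈ 10643 km.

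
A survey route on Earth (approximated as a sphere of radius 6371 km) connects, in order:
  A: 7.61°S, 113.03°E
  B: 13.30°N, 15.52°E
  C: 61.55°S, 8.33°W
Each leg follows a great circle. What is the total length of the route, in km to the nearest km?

19592 km

Leg A→B: central angle 1.7280 rad, distance 11009.0 km.
Leg B→C: central angle 1.3472 rad, distance 8582.9 km.
Total: 11009.0 + 8582.9 ≈ 19592 km.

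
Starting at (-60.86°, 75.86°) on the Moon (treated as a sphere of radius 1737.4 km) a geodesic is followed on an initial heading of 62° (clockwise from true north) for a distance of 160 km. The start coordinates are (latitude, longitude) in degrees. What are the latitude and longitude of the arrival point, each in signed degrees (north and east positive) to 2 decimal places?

-58.07°, 84.69°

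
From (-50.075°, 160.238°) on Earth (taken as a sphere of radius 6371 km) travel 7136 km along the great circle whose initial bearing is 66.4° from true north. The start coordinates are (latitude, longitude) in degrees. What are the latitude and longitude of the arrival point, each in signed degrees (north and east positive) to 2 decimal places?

Angular distance δ = d/R = 7136/6371 = 1.12008 rad; initial bearing θ = 1.1589 rad.
sin φ₂ = sin φ₁ cos δ + cos φ₁ sin δ cos θ = (-0.7669)(0.4356) + (0.6418)(0.9001)(0.4003) = -0.1028, so φ₂ = -5.90°.
Δλ = atan2(sin θ sin δ cos φ₁, cos δ − sin φ₁ sin φ₂) = atan2(0.5294, 0.3568) = 56.021°.
λ₂ = 160.238° + 56.021° = 216.26° → -143.74° after wrapping to (−180°, 180°].

-5.90°, -143.74°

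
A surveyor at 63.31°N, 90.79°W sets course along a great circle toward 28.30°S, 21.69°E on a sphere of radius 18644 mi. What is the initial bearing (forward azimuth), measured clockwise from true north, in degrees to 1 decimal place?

With φ₁ = 1.1050, φ₂ = -0.4939, Δλ = 1.9631 rad, the forward-azimuth formula gives
θ = atan2( sin Δλ cos φ₂ , cos φ₁ sin φ₂ − sin φ₁ cos φ₂ cos Δλ ) = atan2(0.8136, 0.0878) = 83.84°.
So the initial bearing is 83.8°.

83.8°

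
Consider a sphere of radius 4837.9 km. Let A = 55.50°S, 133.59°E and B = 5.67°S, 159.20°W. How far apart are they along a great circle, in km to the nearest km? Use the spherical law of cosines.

6127 km

Let φ₁ = -0.9687 rad, φ₂ = -0.0990 rad, and Δλ = 1.1730 rad.
cos c = sin φ₁ sin φ₂ + cos φ₁ cos φ₂ cos Δλ = (-0.8241)(-0.0988) + (0.5664)(0.9951)(0.3874) = 0.29975,
so c = arccos(0.29975) = 1.26637 rad.
Distance = R·c = 4837.9 × 1.2664 ≈ 6127 km.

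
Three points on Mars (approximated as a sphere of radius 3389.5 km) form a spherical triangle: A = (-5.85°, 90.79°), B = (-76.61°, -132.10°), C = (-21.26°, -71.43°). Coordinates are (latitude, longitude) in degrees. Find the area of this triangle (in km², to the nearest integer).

Side lengths (central angles): a = 1.0945, b = 2.5790, c = 1.6405 rad; semiperimeter s = 2.6570.
By l'Huilier's theorem, tan(E/4) = √[tan(s/2) tan((s−a)/2) tan((s−b)/2) tan((s−c)/2)], giving spherical excess E = 1.1489 rad.
Area = E·R² = 1.1489 × (3389.5)² ≈ 13198872 km².

13198872 km²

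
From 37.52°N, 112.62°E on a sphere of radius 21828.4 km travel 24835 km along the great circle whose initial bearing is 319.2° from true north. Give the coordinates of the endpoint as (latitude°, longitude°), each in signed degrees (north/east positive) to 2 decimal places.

53.18°, 14.40°

Angular distance δ = d/R = 24835/21828.4 = 1.13774 rad; initial bearing θ = 5.5711 rad.
sin φ₂ = sin φ₁ cos δ + cos φ₁ sin δ cos θ = (0.6090)(0.4196) + (0.7931)(0.9077)(0.7570) = 0.8006, so φ₂ = 53.18°.
Δλ = atan2(sin θ sin δ cos φ₁, cos δ − sin φ₁ sin φ₂) = atan2(-0.4704, -0.0679) = -98.216°.
λ₂ = 112.620° − 98.216° = 14.40°.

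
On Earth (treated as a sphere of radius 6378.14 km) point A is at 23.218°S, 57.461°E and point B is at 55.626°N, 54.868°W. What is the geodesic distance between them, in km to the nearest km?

Let φ₁ = -0.4052 rad, φ₂ = 0.9709 rad, and Δλ = -1.9605 rad.
cos c = sin φ₁ sin φ₂ + cos φ₁ cos φ₂ cos Δλ = (-0.3942)(0.8254) + (0.9190)(0.5646)(-0.3799) = -0.52252,
so c = arccos(-0.52252) = 2.12060 rad.
Distance = R·c = 6378.14 × 2.1206 ≈ 13525 km.

13525 km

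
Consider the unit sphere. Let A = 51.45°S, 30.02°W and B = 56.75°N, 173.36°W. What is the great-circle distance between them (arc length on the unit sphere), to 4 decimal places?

With latitudes φ₁ = -51.450°, φ₂ = 56.750° and longitude difference Δλ = -143.340°:
cos c = sin φ₁ sin φ₂ + cos φ₁ cos φ₂ cos Δλ = (-0.7821)(0.8363) + (0.6232)(0.5483)(-0.8022) = -0.92813,
so c = arccos(-0.92813) = 2.76017 rad.
On the unit sphere the arc length equals the central angle: 2.7602.

2.7602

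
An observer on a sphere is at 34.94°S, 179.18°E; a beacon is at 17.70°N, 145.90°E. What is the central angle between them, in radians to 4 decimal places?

Let φ₁ = -0.6098 rad, φ₂ = 0.3089 rad, and Δλ = -0.5808 rad.
cos c = sin φ₁ sin φ₂ + cos φ₁ cos φ₂ cos Δλ = (-0.5727)(0.3040) + (0.8198)(0.9527)(0.8360) = 0.47875,
so c = arccos(0.47875) = 1.07157 rad.
So the angular separation is 1.0716 rad.

1.0716 rad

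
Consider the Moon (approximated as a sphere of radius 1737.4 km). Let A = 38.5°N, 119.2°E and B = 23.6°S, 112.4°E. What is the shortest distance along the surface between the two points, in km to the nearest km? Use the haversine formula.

With latitudes φ₁ = 38.500°, φ₂ = -23.600° and longitude difference Δλ = -6.800°:
Haversine: a = sin²(Δφ/2) + cos φ₁ cos φ₂ sin²(Δλ/2) = 0.2660 + (0.7826)(0.9164)(0.0035) = 0.26856.
Central angle c = 2·arcsin(√a) = 1.08955 rad.
Distance = R·c = 1737.4 × 1.0895 ≈ 1893 km.

1893 km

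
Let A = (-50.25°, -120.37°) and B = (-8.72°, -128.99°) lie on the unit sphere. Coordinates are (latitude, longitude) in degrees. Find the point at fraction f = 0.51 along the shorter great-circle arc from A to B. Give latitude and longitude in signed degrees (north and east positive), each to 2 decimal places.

The central angle between A and B is δ = 0.7355 rad.
With f = 0.51, the slerp weights are sin((1−f)δ)/sin δ = 0.5256 and sin(fδ)/sin δ = 0.5460.
Weighted sum of the unit vectors: (0.5256)·(-0.3233,-0.5517,-0.7688) + (0.5460)·(-0.6219,-0.7683,-0.1516) = (-0.5095, -0.7095, -0.4869).
Converting back: φ = atan2(z, √(x²+y²)) = -29.14°, λ = atan2(y, x) = -125.68°.

-29.14°, -125.68°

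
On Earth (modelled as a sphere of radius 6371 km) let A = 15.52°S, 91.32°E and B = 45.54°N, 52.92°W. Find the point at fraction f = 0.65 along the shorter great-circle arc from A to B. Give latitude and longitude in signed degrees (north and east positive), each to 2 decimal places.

Central angle δ = 2.4018 rad. Interpolating on the sphere with fraction f = 0.65:
P = [sin((1−f)δ)·A + sin(fδ)·B] / sin δ = 1.1052·A + 1.4833·B in Cartesian coordinates,
giving P = (0.6019, 0.2358, 0.7630), i.e. latitude 49.73°, longitude 21.39°.

49.73°, 21.39°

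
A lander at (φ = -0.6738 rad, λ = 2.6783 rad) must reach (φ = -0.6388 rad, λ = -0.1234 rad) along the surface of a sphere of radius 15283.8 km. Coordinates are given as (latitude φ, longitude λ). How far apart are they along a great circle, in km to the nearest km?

27389 km

Let φ₁ = -0.6738 rad, φ₂ = -0.6388 rad, and Δλ = -2.8017 rad.
cos c = sin φ₁ sin φ₂ + cos φ₁ cos φ₂ cos Δλ = (-0.6240)(-0.5962) + (0.7815)(0.8028)(-0.9428) = -0.21945,
so c = arccos(-0.21945) = 1.79204 rad.
Distance = R·c = 15283.8 × 1.7920 ≈ 27389 km.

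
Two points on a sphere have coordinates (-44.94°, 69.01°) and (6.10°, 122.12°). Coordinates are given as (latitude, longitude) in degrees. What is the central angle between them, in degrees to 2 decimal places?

69.67°

Let φ₁ = -0.7844 rad, φ₂ = 0.1065 rad, and Δλ = 0.9269 rad.
cos c = sin φ₁ sin φ₂ + cos φ₁ cos φ₂ cos Δλ = (-0.7064)(0.1063) + (0.7078)(0.9943)(0.6003) = 0.34744,
so c = arccos(0.34744) = 1.21596 rad.
So the angular separation is 69.67°.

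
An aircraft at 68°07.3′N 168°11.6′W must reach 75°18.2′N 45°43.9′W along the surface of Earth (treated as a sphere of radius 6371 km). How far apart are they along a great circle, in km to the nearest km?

In radians: φ₁ = 1.1889, φ₂ = 1.3143, Δλ = 122.462° = 2.1374 rad.
cos c = sin φ₁ sin φ₂ + cos φ₁ cos φ₂ cos Δλ = (0.9280)(0.9673) + (0.3726)(0.2537)(-0.5367) = 0.84687,
so c = arccos(0.84687) = 0.56072 rad.
Distance = R·c = 6371 × 0.5607 ≈ 3572 km.

3572 km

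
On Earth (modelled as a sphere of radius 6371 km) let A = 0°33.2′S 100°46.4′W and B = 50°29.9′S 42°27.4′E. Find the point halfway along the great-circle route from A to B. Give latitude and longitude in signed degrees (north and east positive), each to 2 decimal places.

Central angle δ = 2.0968 rad. Interpolating on the sphere with fraction f = 0.5:
P = [sin((1−f)δ)·A + sin(fδ)·B] / sin δ = 1.0021·A + 1.0021·B in Cartesian coordinates,
giving P = (0.2830, -0.5541, -0.7829), i.e. latitude -51.53°, longitude -62.95°.

-51.53°, -62.95°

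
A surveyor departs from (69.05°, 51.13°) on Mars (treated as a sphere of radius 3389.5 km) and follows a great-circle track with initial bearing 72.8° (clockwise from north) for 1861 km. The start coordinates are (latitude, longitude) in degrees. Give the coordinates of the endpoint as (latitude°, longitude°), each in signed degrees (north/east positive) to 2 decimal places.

58.41°, 123.24°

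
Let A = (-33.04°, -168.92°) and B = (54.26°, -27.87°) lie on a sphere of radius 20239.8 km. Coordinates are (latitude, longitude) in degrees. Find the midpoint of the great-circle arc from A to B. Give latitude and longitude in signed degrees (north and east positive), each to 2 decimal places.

The central angle between A and B is δ = 2.5381 rad.
With f = 0.5, the slerp weights are sin((1−f)δ)/sin δ = 1.6824 and sin(fδ)/sin δ = 1.6824.
Weighted sum of the unit vectors: (1.6824)·(-0.8227,-0.1611,-0.5452) + (1.6824)·(0.5164,-0.2731,0.8117) = (-0.5153, -0.7304, 0.4483).
Converting back: φ = atan2(z, √(x²+y²)) = 26.63°, λ = atan2(y, x) = -125.20°.

26.63°, -125.20°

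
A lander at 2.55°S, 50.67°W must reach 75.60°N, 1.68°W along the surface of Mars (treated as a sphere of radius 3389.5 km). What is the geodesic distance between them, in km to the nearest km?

In radians: φ₁ = -0.0445, φ₂ = 1.3195, Δλ = 48.990° = 0.8550 rad.
Haversine: a = sin²(Δφ/2) + cos φ₁ cos φ₂ sin²(Δλ/2) = 0.3973 + (0.9990)(0.2487)(0.1719) = 0.44003.
Central angle c = 2·arcsin(√a) = 1.45057 rad.
Distance = R·c = 3389.5 × 1.4506 ≈ 4917 km.

4917 km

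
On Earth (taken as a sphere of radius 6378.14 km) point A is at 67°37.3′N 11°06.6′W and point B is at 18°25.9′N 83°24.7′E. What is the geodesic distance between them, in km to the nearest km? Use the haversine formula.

8315 km

Let φ₁ = 1.1802 rad, φ₂ = 0.3217 rad, and Δλ = 1.6497 rad.
Haversine: a = sin²(Δφ/2) + cos φ₁ cos φ₂ sin²(Δλ/2) = 0.1732 + (0.3807)(0.9487)(0.5394) = 0.36806.
Central angle c = 2·arcsin(√a) = 1.30375 rad.
Distance = R·c = 6378.14 × 1.3037 ≈ 8315 km.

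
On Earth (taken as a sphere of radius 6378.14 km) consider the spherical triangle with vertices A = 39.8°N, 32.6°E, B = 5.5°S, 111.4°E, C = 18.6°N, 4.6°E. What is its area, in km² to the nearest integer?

18225331 km²

Side lengths (central angles): a = 1.8789, b = 0.5603, c = 1.4835 rad; semiperimeter s = 1.9613.
By l'Huilier's theorem, tan(E/4) = √[tan(s/2) tan((s−a)/2) tan((s−b)/2) tan((s−c)/2)], giving spherical excess E = 0.4480 rad.
Area = E·R² = 0.4480 × (6378.14)² ≈ 18225331 km².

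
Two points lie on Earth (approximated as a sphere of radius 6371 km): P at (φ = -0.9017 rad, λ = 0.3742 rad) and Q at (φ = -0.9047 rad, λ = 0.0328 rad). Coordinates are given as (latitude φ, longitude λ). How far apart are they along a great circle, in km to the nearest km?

In radians: φ₁ = -0.9017, φ₂ = -0.9047, Δλ = -19.561° = -0.3414 rad.
cos c = sin φ₁ sin φ₂ + cos φ₁ cos φ₂ cos Δλ = (-0.7844)(-0.7862) + (0.6203)(0.6179)(0.9423) = 0.97788,
so c = arccos(0.97788) = 0.21075 rad.
Distance = R·c = 6371 × 0.2107 ≈ 1343 km.

1343 km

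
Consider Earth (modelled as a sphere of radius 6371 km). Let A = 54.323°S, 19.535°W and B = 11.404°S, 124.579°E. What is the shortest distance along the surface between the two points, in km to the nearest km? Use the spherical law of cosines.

With latitudes φ₁ = -54.323°, φ₂ = -11.404° and longitude difference Δλ = 144.114°:
cos c = sin φ₁ sin φ₂ + cos φ₁ cos φ₂ cos Δλ = (-0.8123)(-0.1977) + (0.5832)(0.9803)(-0.8102) = -0.30257,
so c = arccos(-0.30257) = 1.87818 rad.
Distance = R·c = 6371 × 1.8782 ≈ 11966 km.

11966 km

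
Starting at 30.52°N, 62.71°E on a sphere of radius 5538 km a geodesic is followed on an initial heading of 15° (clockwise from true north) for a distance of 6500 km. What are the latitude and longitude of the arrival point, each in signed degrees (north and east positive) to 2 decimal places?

Angular distance δ = d/R = 6500/5538 = 1.17371 rad; initial bearing θ = 0.2618 rad.
sin φ₂ = sin φ₁ cos δ + cos φ₁ sin δ cos θ = (0.5078)(0.3867) + (0.8615)(0.9222)(0.9659) = 0.9638, so φ₂ = 74.53°.
Δλ = atan2(sin θ sin δ cos φ₁, cos δ − sin φ₁ sin φ₂) = atan2(0.2056, -0.1027) = 116.541°.
λ₂ = 62.710° + 116.541° = 179.25°.

74.53°, 179.25°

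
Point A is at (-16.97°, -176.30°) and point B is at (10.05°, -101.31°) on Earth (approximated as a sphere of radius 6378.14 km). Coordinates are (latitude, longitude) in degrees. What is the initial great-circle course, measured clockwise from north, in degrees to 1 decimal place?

With φ₁ = -0.2962, φ₂ = 0.1754, Δλ = 1.3088 rad, the forward-azimuth formula gives
θ = atan2( sin Δλ cos φ₂ , cos φ₁ sin φ₂ − sin φ₁ cos φ₂ cos Δλ ) = atan2(0.9511, 0.2413) = 75.76°.
So the initial bearing is 75.8°.

75.8°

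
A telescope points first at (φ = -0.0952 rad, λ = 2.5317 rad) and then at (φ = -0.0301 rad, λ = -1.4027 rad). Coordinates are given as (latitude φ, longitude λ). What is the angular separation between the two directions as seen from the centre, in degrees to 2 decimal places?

134.07°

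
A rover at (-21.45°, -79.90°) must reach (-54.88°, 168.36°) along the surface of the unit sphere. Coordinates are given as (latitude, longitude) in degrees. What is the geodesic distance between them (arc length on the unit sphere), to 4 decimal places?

1.4698

With latitudes φ₁ = -21.450°, φ₂ = -54.880° and longitude difference Δλ = -111.740°:
Haversine: a = sin²(Δφ/2) + cos φ₁ cos φ₂ sin²(Δλ/2) = 0.0827 + (0.9307)(0.5753)(0.6852) = 0.44961.
Central angle c = 2·arcsin(√a) = 1.46984 rad.
On the unit sphere the arc length equals the central angle: 1.4698.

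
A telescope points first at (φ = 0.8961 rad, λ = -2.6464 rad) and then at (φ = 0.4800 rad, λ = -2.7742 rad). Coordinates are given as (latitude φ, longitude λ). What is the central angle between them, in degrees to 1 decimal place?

In radians: φ₁ = 0.8961, φ₂ = 0.4800, Δλ = -7.322° = -0.1278 rad.
Haversine: a = sin²(Δφ/2) + cos φ₁ cos φ₂ sin²(Δλ/2) = 0.0427 + (0.6247)(0.8870)(0.0041) = 0.04492.
Central angle c = 2·arcsin(√a) = 0.42714 rad.
So the angular separation is 24.5°.

24.5°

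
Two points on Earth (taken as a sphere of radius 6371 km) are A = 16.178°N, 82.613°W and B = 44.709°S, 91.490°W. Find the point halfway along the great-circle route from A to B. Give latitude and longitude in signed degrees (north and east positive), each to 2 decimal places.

-14.31°, -86.39°

Central angle δ = 1.0720 rad. Interpolating on the sphere with fraction f = 0.5:
P = [sin((1−f)δ)·A + sin(fδ)·B] / sin δ = 0.5816·A + 0.5816·B in Cartesian coordinates,
giving P = (0.0611, -0.9671, -0.2471), i.e. latitude -14.31°, longitude -86.39°.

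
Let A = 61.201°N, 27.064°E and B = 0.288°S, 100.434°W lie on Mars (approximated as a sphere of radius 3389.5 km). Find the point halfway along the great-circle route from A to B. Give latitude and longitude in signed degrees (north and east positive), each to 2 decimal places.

47.32°, -72.03°

Central angle δ = 1.8730 rad. Interpolating on the sphere with fraction f = 0.5:
P = [sin((1−f)δ)·A + sin(fδ)·B] / sin δ = 0.8437·A + 0.8437·B in Cartesian coordinates,
giving P = (0.2092, -0.6448, 0.7351), i.e. latitude 47.32°, longitude -72.03°.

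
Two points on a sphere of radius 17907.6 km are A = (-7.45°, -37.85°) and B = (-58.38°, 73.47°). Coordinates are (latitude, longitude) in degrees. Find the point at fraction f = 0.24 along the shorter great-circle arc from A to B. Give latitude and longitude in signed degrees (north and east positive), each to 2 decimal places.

-26.93°, -25.62°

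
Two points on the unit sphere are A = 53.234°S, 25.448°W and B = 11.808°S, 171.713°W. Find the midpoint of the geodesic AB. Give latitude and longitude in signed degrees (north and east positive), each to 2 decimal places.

Central angle δ = 1.9000 rad. Interpolating on the sphere with fraction f = 0.5:
P = [sin((1−f)δ)·A + sin(fδ)·B] / sin δ = 0.8596·A + 0.8596·B in Cartesian coordinates,
giving P = (-0.3680, -0.3423, -0.8645), i.e. latitude -59.83°, longitude -137.07°.

-59.83°, -137.07°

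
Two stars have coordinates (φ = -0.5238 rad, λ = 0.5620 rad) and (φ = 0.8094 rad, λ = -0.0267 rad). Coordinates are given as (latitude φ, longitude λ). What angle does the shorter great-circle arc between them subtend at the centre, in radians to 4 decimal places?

1.4356 rad

Let φ₁ = -0.5238 rad, φ₂ = 0.8094 rad, and Δλ = -0.5887 rad.
Haversine: a = sin²(Δφ/2) + cos φ₁ cos φ₂ sin²(Δλ/2) = 0.3823 + (0.8659)(0.6899)(0.0842) = 0.43260.
Central angle c = 2·arcsin(√a) = 1.43559 rad.
So the angular separation is 1.4356 rad.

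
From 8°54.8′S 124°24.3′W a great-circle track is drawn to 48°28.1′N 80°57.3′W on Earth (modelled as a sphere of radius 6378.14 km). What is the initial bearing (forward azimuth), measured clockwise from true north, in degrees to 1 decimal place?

29.3°

Δλ = 43.450° = 0.7583 rad.
y = sin Δλ · cos φ₂ = (0.6877)(0.6630) = 0.4560
x = cos φ₁ sin φ₂ − sin φ₁ cos φ₂ cos Δλ = (0.9879)(0.7486) − (-0.1549)(0.6630)(0.7260) = 0.8141
θ = atan2(y, x) = 29.25°, so the bearing is 29.3°.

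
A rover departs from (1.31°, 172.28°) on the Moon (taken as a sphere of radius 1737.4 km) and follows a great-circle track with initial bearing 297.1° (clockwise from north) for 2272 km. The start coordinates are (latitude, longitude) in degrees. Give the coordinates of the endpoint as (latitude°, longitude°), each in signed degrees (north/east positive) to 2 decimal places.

Angular distance δ = d/R = 2272/1737.4 = 1.30770 rad; initial bearing θ = 5.1854 rad.
sin φ₂ = sin φ₁ cos δ + cos φ₁ sin δ cos θ = (0.0229)(0.2601) + (0.9997)(0.9656)(0.4555) = 0.4457, so φ₂ = 26.47°.
Δλ = atan2(sin θ sin δ cos φ₁, cos δ − sin φ₁ sin φ₂) = atan2(-0.8594, 0.2499) = -73.787°.
λ₂ = 172.280° − 73.787° = 98.49°.

26.47°, 98.49°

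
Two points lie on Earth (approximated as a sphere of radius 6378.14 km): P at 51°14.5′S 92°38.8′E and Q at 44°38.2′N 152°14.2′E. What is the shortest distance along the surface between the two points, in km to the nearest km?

12112 km

With latitudes φ₁ = -51.242°, φ₂ = 44.637° and longitude difference Δλ = 59.590°:
Haversine: a = sin²(Δφ/2) + cos φ₁ cos φ₂ sin²(Δλ/2) = 0.5512 + (0.6260)(0.7116)(0.2469) = 0.66120.
Central angle c = 2·arcsin(√a) = 1.89906 rad.
Distance = R·c = 6378.14 × 1.8991 ≈ 12112 km.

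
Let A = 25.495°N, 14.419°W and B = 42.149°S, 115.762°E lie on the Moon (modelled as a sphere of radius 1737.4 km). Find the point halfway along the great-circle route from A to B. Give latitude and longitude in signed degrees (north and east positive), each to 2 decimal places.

-18.78°, 38.75°

The central angle between A and B is δ = 2.3755 rad.
With f = 0.5, the slerp weights are sin((1−f)δ)/sin δ = 1.3378 and sin(fδ)/sin δ = 1.3378.
Weighted sum of the unit vectors: (1.3378)·(0.8742,-0.2248,0.4304) + (1.3378)·(-0.3222,0.6677,-0.6711) = (0.7384, 0.5926, -0.3219).
Converting back: φ = atan2(z, √(x²+y²)) = -18.78°, λ = atan2(y, x) = 38.75°.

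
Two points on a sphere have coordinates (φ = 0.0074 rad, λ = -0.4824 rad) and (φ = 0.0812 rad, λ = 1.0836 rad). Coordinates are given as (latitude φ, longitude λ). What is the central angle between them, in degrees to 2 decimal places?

89.69°

With latitudes φ₁ = 0.424°, φ₂ = 4.652° and longitude difference Δλ = 89.725°:
cos c = sin φ₁ sin φ₂ + cos φ₁ cos φ₂ cos Δλ = (0.0074)(0.0811) + (1.0000)(0.9967)(0.0048) = 0.00538,
so c = arccos(0.00538) = 1.56542 rad.
So the angular separation is 89.69°.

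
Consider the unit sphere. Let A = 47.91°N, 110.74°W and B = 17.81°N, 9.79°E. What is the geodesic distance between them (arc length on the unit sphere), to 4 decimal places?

1.6682

With latitudes φ₁ = 47.910°, φ₂ = 17.810° and longitude difference Δλ = 120.530°:
cos c = sin φ₁ sin φ₂ + cos φ₁ cos φ₂ cos Δλ = (0.7421)(0.3059) + (0.6703)(0.9521)(-0.5080) = -0.09721,
so c = arccos(-0.09721) = 1.66816 rad.
On the unit sphere the arc length equals the central angle: 1.6682.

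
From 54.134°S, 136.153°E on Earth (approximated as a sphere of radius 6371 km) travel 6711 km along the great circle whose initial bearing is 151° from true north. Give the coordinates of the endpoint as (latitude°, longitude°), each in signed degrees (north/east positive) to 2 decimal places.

-57.80°, -96.10°

Angular distance δ = d/R = 6711/6371 = 1.05337 rad; initial bearing θ = 2.6354 rad.
sin φ₂ = sin φ₁ cos δ + cos φ₁ sin δ cos θ = (-0.8104)(0.4946) + (0.5859)(0.8691)(-0.8746) = -0.8462, so φ₂ = -57.80°.
Δλ = atan2(sin θ sin δ cos φ₁, cos δ − sin φ₁ sin φ₂) = atan2(0.2469, -0.1911) = 127.746°.
λ₂ = 136.153° + 127.746° = 263.90° → -96.10° after wrapping to (−180°, 180°].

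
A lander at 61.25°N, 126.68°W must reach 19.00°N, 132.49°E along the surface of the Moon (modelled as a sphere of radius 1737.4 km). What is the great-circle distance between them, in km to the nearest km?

2379 km

With latitudes φ₁ = 61.250°, φ₂ = 19.000° and longitude difference Δλ = -100.830°:
cos c = sin φ₁ sin φ₂ + cos φ₁ cos φ₂ cos Δλ = (0.8767)(0.3256) + (0.4810)(0.9455)(-0.1879) = 0.19998,
so c = arccos(0.19998) = 1.36946 rad.
Distance = R·c = 1737.4 × 1.3695 ≈ 2379 km.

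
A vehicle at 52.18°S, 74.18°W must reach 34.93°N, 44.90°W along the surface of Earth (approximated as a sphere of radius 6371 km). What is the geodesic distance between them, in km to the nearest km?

Let φ₁ = -0.9107 rad, φ₂ = 0.6096 rad, and Δλ = 0.5110 rad.
cos c = sin φ₁ sin φ₂ + cos φ₁ cos φ₂ cos Δλ = (-0.7899)(0.5726) + (0.6132)(0.8199)(0.8722) = -0.01381,
so c = arccos(-0.01381) = 1.58461 rad.
Distance = R·c = 6371 × 1.5846 ≈ 10096 km.

10096 km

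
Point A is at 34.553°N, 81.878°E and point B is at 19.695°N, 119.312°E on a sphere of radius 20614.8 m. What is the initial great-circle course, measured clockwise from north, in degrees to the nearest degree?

Δλ = 37.434° = 0.6533 rad.
y = sin Δλ · cos φ₂ = (0.6078)(0.9415) = 0.5723
x = cos φ₁ sin φ₂ − sin φ₁ cos φ₂ cos Δλ = (0.8236)(0.3370) − (0.5672)(0.9415)(0.7941) = -0.1465
θ = atan2(y, x) = 104.35°, so the bearing is 104°.

104°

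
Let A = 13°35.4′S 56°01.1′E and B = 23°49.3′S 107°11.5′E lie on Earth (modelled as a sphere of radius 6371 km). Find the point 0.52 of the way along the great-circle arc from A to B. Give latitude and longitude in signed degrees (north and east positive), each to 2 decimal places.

Central angle δ = 0.8601 rad. Interpolating on the sphere with fraction f = 0.52:
P = [sin((1−f)δ)·A + sin(fδ)·B] / sin δ = 0.5294·A + 0.5706·B in Cartesian coordinates,
giving P = (0.1333, 0.9254, -0.3549), i.e. latitude -20.78°, longitude 81.80°.

-20.78°, 81.80°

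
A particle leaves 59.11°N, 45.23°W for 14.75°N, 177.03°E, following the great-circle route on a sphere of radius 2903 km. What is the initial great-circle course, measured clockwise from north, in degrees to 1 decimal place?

Δλ = -137.740° = -2.4040 rad.
y = sin Δλ · cos φ₂ = (-0.6725)(0.9670) = -0.6503
x = cos φ₁ sin φ₂ − sin φ₁ cos φ₂ cos Δλ = (0.5134)(0.2546) − (0.8582)(0.9670)(-0.7401) = 0.7449
θ = atan2(y, x) = -41.12°; adding 360° gives 318.9°.

318.9°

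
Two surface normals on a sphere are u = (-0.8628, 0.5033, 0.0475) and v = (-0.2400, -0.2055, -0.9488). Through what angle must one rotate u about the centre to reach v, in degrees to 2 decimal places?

u·v = 0.0586; |u| = 1.0000, |v| = 1.0000.
cos θ = (u·v)/(|u||v|) = 0.0586, so θ = 86.64°.

86.64°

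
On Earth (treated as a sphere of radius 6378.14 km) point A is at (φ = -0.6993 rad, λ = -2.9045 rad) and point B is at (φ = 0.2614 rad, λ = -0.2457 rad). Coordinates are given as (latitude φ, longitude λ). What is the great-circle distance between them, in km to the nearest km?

16164 km

In radians: φ₁ = -0.6993, φ₂ = 0.2614, Δλ = 152.338° = 2.6588 rad.
Haversine: a = sin²(Δφ/2) + cos φ₁ cos φ₂ sin²(Δλ/2) = 0.2135 + (0.7653)(0.9660)(0.9429) = 0.91057.
Central angle c = 2·arcsin(√a) = 2.53421 rad.
Distance = R·c = 6378.14 × 2.5342 ≈ 16164 km.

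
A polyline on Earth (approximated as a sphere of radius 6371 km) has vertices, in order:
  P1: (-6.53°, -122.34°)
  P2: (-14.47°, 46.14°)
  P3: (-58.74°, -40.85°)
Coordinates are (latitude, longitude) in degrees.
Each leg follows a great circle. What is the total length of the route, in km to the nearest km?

Leg P1→P2: central angle 2.7243 rad, distance 17356.7 km.
Leg P2→P3: central angle 1.3284 rad, distance 8463.6 km.
Total: 17356.7 + 8463.6 ≈ 25820 km.

25820 km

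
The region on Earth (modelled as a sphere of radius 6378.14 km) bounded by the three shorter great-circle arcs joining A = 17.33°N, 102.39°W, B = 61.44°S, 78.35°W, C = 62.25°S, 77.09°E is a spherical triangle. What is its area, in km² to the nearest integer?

10563371 km²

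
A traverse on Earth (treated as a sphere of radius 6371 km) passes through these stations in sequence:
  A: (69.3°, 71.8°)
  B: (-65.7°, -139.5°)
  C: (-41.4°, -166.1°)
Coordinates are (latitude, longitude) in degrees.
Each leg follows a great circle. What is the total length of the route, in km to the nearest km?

21812 km

Leg A→B: central angle 2.9260 rad, distance 18641.7 km.
Leg B→C: central angle 0.4976 rad, distance 3170.2 km.
Total: 18641.7 + 3170.2 ≈ 21812 km.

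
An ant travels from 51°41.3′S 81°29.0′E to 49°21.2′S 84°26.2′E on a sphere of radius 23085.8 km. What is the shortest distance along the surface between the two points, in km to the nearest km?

1207 km

In radians: φ₁ = -0.9021, φ₂ = -0.8614, Δλ = 2.953° = 0.0515 rad.
cos c = sin φ₁ sin φ₂ + cos φ₁ cos φ₂ cos Δλ = (-0.7847)(-0.7587) + (0.6199)(0.6514)(0.9987) = 0.99863,
so c = arccos(0.99863) = 0.05229 rad.
Distance = R·c = 23085.8 × 0.0523 ≈ 1207 km.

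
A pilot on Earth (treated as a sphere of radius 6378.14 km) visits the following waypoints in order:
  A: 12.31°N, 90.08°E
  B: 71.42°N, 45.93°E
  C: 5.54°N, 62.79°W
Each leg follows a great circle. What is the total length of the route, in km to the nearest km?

17300 km

Leg A→B: central angle 1.1313 rad, distance 7215.8 km.
Leg B→C: central angle 1.5811 rad, distance 10084.3 km.
Total: 7215.8 + 10084.3 ≈ 17300 km.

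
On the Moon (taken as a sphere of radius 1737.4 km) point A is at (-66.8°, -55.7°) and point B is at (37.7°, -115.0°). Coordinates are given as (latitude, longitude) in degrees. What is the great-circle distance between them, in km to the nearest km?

With latitudes φ₁ = -66.800°, φ₂ = 37.700° and longitude difference Δλ = -59.300°:
Haversine: a = sin²(Δφ/2) + cos φ₁ cos φ₂ sin²(Δλ/2) = 0.6252 + (0.3939)(0.7912)(0.2447) = 0.70147.
Central angle c = 2·arcsin(√a) = 1.98553 rad.
Distance = R·c = 1737.4 × 1.9855 ≈ 3450 km.

3450 km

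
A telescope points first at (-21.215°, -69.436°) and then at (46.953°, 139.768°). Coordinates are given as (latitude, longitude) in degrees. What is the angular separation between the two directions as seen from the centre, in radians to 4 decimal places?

In radians: φ₁ = -0.3703, φ₂ = 0.8195, Δλ = -150.796° = -2.6319 rad.
Haversine: a = sin²(Δφ/2) + cos φ₁ cos φ₂ sin²(Δλ/2) = 0.3141 + (0.9322)(0.6826)(0.9364) = 0.90995.
Central angle c = 2·arcsin(√a) = 2.53204 rad.
So the angular separation is 2.5320 rad.

2.5320 rad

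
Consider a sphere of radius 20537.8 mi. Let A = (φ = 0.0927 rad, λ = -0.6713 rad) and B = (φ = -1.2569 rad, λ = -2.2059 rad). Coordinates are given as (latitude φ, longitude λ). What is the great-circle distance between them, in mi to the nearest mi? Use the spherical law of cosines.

33842 mi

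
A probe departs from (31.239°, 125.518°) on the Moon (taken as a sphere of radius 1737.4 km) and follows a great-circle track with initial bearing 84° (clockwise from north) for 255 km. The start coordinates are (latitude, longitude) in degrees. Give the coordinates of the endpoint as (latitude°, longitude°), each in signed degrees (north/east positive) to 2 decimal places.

31.74°, 135.37°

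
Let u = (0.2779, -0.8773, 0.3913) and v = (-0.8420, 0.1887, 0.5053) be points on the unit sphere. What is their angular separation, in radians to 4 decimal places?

u·v = -0.2018; |u| = 1.0000, |v| = 0.9999.
cos θ = (u·v)/(|u||v|) = -0.2018, so θ = 1.7740 rad.

1.7740 rad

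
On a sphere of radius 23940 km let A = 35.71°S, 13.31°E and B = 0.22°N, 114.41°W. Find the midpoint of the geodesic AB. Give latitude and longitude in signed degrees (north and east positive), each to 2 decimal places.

-35.40°, -62.49°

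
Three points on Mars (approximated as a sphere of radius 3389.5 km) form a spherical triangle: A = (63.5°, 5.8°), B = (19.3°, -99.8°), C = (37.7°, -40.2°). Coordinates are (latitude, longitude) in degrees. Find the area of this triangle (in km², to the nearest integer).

3676194 km²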